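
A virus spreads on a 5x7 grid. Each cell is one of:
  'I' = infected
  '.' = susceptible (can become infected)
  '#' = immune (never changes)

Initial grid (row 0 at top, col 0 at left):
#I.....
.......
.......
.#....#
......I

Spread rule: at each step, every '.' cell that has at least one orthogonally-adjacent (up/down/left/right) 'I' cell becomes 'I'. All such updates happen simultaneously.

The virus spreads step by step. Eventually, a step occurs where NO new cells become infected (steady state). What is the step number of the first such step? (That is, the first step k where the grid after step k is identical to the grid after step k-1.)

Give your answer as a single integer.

Step 0 (initial): 2 infected
Step 1: +3 new -> 5 infected
Step 2: +6 new -> 11 infected
Step 3: +7 new -> 18 infected
Step 4: +10 new -> 28 infected
Step 5: +4 new -> 32 infected
Step 6: +0 new -> 32 infected

Answer: 6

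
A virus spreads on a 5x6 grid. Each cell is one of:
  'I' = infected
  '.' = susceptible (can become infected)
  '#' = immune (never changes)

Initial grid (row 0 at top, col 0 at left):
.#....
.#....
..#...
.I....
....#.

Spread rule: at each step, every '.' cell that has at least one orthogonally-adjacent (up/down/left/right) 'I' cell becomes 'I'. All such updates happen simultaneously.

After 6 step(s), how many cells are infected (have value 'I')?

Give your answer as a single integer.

Answer: 25

Derivation:
Step 0 (initial): 1 infected
Step 1: +4 new -> 5 infected
Step 2: +4 new -> 9 infected
Step 3: +4 new -> 13 infected
Step 4: +4 new -> 17 infected
Step 5: +5 new -> 22 infected
Step 6: +3 new -> 25 infected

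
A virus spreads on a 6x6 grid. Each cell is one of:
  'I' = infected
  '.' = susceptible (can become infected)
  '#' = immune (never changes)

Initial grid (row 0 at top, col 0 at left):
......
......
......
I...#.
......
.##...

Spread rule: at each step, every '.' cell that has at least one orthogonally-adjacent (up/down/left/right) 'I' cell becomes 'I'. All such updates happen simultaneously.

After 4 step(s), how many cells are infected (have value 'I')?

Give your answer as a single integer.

Step 0 (initial): 1 infected
Step 1: +3 new -> 4 infected
Step 2: +5 new -> 9 infected
Step 3: +5 new -> 14 infected
Step 4: +4 new -> 18 infected

Answer: 18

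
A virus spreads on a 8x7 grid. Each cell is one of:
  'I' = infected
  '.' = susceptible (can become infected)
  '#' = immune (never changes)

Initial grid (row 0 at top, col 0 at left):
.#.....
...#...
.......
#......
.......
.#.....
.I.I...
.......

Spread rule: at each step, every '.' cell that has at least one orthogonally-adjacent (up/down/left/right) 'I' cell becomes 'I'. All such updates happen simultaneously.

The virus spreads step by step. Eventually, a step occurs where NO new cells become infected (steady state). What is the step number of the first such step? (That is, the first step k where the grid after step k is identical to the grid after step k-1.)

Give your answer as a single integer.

Step 0 (initial): 2 infected
Step 1: +6 new -> 8 infected
Step 2: +8 new -> 16 infected
Step 3: +7 new -> 23 infected
Step 4: +7 new -> 30 infected
Step 5: +5 new -> 35 infected
Step 6: +5 new -> 40 infected
Step 7: +6 new -> 46 infected
Step 8: +4 new -> 50 infected
Step 9: +2 new -> 52 infected
Step 10: +0 new -> 52 infected

Answer: 10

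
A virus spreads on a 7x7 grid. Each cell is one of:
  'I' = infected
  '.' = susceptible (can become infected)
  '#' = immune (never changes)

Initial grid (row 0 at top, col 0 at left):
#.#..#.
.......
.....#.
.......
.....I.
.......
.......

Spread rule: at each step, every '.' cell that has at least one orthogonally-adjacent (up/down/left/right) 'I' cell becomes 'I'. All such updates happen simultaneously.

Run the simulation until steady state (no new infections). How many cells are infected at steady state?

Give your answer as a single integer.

Answer: 45

Derivation:
Step 0 (initial): 1 infected
Step 1: +4 new -> 5 infected
Step 2: +6 new -> 11 infected
Step 3: +7 new -> 18 infected
Step 4: +7 new -> 25 infected
Step 5: +9 new -> 34 infected
Step 6: +6 new -> 40 infected
Step 7: +3 new -> 43 infected
Step 8: +2 new -> 45 infected
Step 9: +0 new -> 45 infected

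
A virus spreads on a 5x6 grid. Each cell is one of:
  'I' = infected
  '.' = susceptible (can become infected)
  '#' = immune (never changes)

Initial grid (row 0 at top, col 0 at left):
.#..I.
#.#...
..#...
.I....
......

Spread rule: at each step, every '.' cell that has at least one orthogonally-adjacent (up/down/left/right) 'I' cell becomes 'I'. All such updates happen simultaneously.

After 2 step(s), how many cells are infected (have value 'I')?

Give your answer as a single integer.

Step 0 (initial): 2 infected
Step 1: +7 new -> 9 infected
Step 2: +9 new -> 18 infected

Answer: 18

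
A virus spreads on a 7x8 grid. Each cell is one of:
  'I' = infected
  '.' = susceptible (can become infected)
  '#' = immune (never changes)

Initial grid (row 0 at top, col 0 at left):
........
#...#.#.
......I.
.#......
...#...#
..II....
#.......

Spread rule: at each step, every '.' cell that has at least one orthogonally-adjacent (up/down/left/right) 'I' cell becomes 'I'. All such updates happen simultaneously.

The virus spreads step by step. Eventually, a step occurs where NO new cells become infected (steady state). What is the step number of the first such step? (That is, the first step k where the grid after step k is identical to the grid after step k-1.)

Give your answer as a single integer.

Step 0 (initial): 3 infected
Step 1: +8 new -> 11 infected
Step 2: +13 new -> 24 infected
Step 3: +10 new -> 34 infected
Step 4: +8 new -> 42 infected
Step 5: +5 new -> 47 infected
Step 6: +1 new -> 48 infected
Step 7: +1 new -> 49 infected
Step 8: +0 new -> 49 infected

Answer: 8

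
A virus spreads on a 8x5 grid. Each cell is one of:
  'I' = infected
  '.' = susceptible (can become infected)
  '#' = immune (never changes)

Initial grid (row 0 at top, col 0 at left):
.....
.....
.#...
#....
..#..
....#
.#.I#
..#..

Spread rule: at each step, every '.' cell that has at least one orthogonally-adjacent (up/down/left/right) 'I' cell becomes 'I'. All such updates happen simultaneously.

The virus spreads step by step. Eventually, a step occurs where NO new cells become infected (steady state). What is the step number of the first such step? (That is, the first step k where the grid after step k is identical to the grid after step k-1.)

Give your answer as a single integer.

Answer: 10

Derivation:
Step 0 (initial): 1 infected
Step 1: +3 new -> 4 infected
Step 2: +3 new -> 7 infected
Step 3: +3 new -> 10 infected
Step 4: +5 new -> 15 infected
Step 5: +6 new -> 21 infected
Step 6: +4 new -> 25 infected
Step 7: +4 new -> 29 infected
Step 8: +2 new -> 31 infected
Step 9: +2 new -> 33 infected
Step 10: +0 new -> 33 infected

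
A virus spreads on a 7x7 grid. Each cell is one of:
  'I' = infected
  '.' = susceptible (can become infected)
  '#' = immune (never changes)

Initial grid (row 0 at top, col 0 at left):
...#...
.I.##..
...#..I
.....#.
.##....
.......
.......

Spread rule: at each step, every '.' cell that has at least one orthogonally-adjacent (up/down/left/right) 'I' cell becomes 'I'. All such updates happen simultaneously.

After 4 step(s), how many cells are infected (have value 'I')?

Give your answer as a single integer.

Answer: 30

Derivation:
Step 0 (initial): 2 infected
Step 1: +7 new -> 9 infected
Step 2: +9 new -> 18 infected
Step 3: +6 new -> 24 infected
Step 4: +6 new -> 30 infected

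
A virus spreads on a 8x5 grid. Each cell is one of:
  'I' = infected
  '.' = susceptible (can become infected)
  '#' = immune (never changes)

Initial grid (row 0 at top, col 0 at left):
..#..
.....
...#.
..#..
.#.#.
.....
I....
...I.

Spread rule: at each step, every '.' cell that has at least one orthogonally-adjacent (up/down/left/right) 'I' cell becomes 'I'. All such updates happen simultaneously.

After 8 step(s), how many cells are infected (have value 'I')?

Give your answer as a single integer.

Answer: 34

Derivation:
Step 0 (initial): 2 infected
Step 1: +6 new -> 8 infected
Step 2: +6 new -> 14 infected
Step 3: +3 new -> 17 infected
Step 4: +4 new -> 21 infected
Step 5: +3 new -> 24 infected
Step 6: +5 new -> 29 infected
Step 7: +3 new -> 32 infected
Step 8: +2 new -> 34 infected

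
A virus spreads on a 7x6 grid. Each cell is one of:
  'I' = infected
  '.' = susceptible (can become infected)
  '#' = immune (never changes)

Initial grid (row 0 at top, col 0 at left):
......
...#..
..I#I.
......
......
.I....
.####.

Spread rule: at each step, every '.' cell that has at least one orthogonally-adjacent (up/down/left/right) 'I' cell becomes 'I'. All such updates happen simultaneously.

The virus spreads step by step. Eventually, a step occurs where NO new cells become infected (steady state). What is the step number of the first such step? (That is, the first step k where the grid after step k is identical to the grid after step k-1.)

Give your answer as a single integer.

Step 0 (initial): 3 infected
Step 1: +9 new -> 12 infected
Step 2: +13 new -> 25 infected
Step 3: +8 new -> 33 infected
Step 4: +2 new -> 35 infected
Step 5: +1 new -> 36 infected
Step 6: +0 new -> 36 infected

Answer: 6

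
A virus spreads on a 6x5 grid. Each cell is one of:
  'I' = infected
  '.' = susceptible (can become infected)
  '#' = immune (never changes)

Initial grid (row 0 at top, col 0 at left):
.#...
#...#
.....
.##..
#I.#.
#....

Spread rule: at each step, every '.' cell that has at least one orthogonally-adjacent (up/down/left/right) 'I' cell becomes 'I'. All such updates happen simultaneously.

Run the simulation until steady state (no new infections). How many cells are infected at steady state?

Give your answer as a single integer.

Answer: 21

Derivation:
Step 0 (initial): 1 infected
Step 1: +2 new -> 3 infected
Step 2: +1 new -> 4 infected
Step 3: +1 new -> 5 infected
Step 4: +1 new -> 6 infected
Step 5: +1 new -> 7 infected
Step 6: +1 new -> 8 infected
Step 7: +2 new -> 10 infected
Step 8: +1 new -> 11 infected
Step 9: +2 new -> 13 infected
Step 10: +3 new -> 16 infected
Step 11: +4 new -> 20 infected
Step 12: +1 new -> 21 infected
Step 13: +0 new -> 21 infected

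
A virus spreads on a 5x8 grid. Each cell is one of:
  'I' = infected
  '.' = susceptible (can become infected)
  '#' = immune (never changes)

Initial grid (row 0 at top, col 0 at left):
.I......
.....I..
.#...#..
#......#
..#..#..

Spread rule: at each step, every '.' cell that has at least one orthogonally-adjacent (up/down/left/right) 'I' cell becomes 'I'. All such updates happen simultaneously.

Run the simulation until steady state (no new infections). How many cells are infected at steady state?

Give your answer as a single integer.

Answer: 34

Derivation:
Step 0 (initial): 2 infected
Step 1: +6 new -> 8 infected
Step 2: +9 new -> 17 infected
Step 3: +7 new -> 24 infected
Step 4: +5 new -> 29 infected
Step 5: +3 new -> 32 infected
Step 6: +1 new -> 33 infected
Step 7: +1 new -> 34 infected
Step 8: +0 new -> 34 infected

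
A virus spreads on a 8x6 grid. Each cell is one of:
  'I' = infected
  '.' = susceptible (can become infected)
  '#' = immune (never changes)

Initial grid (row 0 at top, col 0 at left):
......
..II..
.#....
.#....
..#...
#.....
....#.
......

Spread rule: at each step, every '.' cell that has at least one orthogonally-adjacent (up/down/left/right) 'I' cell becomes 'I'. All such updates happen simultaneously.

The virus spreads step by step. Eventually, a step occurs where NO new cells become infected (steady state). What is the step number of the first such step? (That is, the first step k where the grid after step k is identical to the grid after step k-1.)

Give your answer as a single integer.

Answer: 10

Derivation:
Step 0 (initial): 2 infected
Step 1: +6 new -> 8 infected
Step 2: +7 new -> 15 infected
Step 3: +6 new -> 21 infected
Step 4: +4 new -> 25 infected
Step 5: +5 new -> 30 infected
Step 6: +5 new -> 35 infected
Step 7: +4 new -> 39 infected
Step 8: +3 new -> 42 infected
Step 9: +1 new -> 43 infected
Step 10: +0 new -> 43 infected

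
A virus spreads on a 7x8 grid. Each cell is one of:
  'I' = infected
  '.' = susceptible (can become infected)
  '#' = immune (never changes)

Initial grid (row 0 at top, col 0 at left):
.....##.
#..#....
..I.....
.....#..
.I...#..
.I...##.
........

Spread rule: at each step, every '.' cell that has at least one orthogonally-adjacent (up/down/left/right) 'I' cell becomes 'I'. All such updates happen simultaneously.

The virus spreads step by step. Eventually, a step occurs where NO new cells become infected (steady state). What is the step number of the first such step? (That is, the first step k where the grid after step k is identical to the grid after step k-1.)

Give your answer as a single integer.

Step 0 (initial): 3 infected
Step 1: +10 new -> 13 infected
Step 2: +10 new -> 23 infected
Step 3: +8 new -> 31 infected
Step 4: +5 new -> 36 infected
Step 5: +4 new -> 40 infected
Step 6: +4 new -> 44 infected
Step 7: +3 new -> 47 infected
Step 8: +1 new -> 48 infected
Step 9: +0 new -> 48 infected

Answer: 9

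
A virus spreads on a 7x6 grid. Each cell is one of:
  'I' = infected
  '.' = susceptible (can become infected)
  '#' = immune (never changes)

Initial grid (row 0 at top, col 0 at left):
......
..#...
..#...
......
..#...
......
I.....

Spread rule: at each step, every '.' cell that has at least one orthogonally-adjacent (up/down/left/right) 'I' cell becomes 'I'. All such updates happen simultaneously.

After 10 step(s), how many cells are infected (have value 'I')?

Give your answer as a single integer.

Answer: 38

Derivation:
Step 0 (initial): 1 infected
Step 1: +2 new -> 3 infected
Step 2: +3 new -> 6 infected
Step 3: +4 new -> 10 infected
Step 4: +4 new -> 14 infected
Step 5: +6 new -> 20 infected
Step 6: +5 new -> 25 infected
Step 7: +4 new -> 29 infected
Step 8: +4 new -> 33 infected
Step 9: +3 new -> 36 infected
Step 10: +2 new -> 38 infected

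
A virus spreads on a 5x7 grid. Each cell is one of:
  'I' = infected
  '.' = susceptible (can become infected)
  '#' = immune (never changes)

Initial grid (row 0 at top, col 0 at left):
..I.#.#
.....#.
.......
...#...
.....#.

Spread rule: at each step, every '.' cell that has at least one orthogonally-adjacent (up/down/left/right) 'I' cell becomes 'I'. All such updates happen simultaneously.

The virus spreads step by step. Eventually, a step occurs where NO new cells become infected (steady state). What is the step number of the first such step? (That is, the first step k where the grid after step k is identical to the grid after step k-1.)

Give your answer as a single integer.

Step 0 (initial): 1 infected
Step 1: +3 new -> 4 infected
Step 2: +4 new -> 8 infected
Step 3: +5 new -> 13 infected
Step 4: +4 new -> 17 infected
Step 5: +5 new -> 22 infected
Step 6: +4 new -> 26 infected
Step 7: +2 new -> 28 infected
Step 8: +1 new -> 29 infected
Step 9: +0 new -> 29 infected

Answer: 9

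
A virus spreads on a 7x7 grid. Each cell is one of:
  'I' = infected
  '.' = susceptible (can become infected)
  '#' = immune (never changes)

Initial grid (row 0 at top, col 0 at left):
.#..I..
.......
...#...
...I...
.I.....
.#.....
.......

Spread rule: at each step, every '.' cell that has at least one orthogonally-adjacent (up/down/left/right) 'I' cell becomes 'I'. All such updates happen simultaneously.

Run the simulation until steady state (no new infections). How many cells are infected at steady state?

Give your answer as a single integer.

Step 0 (initial): 3 infected
Step 1: +9 new -> 12 infected
Step 2: +13 new -> 25 infected
Step 3: +11 new -> 36 infected
Step 4: +6 new -> 42 infected
Step 5: +3 new -> 45 infected
Step 6: +1 new -> 46 infected
Step 7: +0 new -> 46 infected

Answer: 46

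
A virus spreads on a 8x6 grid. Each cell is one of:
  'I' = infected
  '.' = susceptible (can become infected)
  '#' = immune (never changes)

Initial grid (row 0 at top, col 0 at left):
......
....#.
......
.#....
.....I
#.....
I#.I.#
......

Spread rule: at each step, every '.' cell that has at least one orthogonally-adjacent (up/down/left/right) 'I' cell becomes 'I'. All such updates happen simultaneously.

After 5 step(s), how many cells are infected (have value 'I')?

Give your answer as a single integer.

Answer: 33

Derivation:
Step 0 (initial): 3 infected
Step 1: +8 new -> 11 infected
Step 2: +8 new -> 19 infected
Step 3: +6 new -> 25 infected
Step 4: +4 new -> 29 infected
Step 5: +4 new -> 33 infected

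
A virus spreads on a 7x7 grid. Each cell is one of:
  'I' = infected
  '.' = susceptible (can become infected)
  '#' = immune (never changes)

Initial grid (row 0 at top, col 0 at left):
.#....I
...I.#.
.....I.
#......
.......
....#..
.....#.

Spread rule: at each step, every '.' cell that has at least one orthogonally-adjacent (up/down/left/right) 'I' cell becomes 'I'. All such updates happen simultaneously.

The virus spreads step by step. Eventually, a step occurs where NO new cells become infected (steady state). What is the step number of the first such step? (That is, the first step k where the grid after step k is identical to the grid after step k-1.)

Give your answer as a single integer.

Step 0 (initial): 3 infected
Step 1: +9 new -> 12 infected
Step 2: +8 new -> 20 infected
Step 3: +7 new -> 27 infected
Step 4: +6 new -> 33 infected
Step 5: +4 new -> 37 infected
Step 6: +4 new -> 41 infected
Step 7: +2 new -> 43 infected
Step 8: +1 new -> 44 infected
Step 9: +0 new -> 44 infected

Answer: 9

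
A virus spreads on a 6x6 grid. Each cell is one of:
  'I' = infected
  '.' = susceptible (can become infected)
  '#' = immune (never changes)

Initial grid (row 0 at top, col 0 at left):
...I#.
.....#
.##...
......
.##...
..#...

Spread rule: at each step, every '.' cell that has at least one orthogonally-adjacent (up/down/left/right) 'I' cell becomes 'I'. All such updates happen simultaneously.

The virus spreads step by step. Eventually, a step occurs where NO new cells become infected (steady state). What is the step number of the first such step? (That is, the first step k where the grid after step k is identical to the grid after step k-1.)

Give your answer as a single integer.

Answer: 10

Derivation:
Step 0 (initial): 1 infected
Step 1: +2 new -> 3 infected
Step 2: +4 new -> 7 infected
Step 3: +4 new -> 11 infected
Step 4: +5 new -> 16 infected
Step 5: +5 new -> 21 infected
Step 6: +3 new -> 24 infected
Step 7: +2 new -> 26 infected
Step 8: +1 new -> 27 infected
Step 9: +1 new -> 28 infected
Step 10: +0 new -> 28 infected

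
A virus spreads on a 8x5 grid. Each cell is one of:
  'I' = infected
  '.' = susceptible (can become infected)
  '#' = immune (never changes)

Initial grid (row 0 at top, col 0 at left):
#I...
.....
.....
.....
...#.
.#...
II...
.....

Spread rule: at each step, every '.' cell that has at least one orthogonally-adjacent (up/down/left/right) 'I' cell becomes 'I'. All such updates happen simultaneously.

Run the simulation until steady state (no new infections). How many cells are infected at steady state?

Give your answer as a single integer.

Answer: 37

Derivation:
Step 0 (initial): 3 infected
Step 1: +6 new -> 9 infected
Step 2: +8 new -> 17 infected
Step 3: +11 new -> 28 infected
Step 4: +5 new -> 33 infected
Step 5: +3 new -> 36 infected
Step 6: +1 new -> 37 infected
Step 7: +0 new -> 37 infected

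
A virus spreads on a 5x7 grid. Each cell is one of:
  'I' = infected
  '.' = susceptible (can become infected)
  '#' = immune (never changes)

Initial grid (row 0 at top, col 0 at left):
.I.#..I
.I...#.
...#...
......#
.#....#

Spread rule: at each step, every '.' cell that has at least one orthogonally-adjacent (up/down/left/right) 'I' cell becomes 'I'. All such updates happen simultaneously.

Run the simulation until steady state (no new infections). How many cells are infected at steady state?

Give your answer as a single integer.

Step 0 (initial): 3 infected
Step 1: +7 new -> 10 infected
Step 2: +6 new -> 16 infected
Step 3: +4 new -> 20 infected
Step 4: +5 new -> 25 infected
Step 5: +3 new -> 28 infected
Step 6: +1 new -> 29 infected
Step 7: +0 new -> 29 infected

Answer: 29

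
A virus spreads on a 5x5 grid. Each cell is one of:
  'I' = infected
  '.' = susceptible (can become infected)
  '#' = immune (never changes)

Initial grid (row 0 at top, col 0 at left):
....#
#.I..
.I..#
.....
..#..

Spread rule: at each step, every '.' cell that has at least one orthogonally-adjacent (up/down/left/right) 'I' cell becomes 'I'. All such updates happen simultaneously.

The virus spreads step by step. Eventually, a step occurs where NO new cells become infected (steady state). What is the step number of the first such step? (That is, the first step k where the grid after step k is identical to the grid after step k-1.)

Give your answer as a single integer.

Step 0 (initial): 2 infected
Step 1: +6 new -> 8 infected
Step 2: +7 new -> 15 infected
Step 3: +3 new -> 18 infected
Step 4: +2 new -> 20 infected
Step 5: +1 new -> 21 infected
Step 6: +0 new -> 21 infected

Answer: 6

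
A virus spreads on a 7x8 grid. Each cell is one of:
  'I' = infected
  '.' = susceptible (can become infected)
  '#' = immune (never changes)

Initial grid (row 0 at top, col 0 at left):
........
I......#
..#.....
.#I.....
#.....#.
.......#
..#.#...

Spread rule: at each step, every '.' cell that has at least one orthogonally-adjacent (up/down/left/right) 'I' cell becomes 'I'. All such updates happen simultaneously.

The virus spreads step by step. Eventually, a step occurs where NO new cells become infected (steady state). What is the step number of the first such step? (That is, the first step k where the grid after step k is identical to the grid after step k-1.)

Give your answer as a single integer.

Answer: 9

Derivation:
Step 0 (initial): 2 infected
Step 1: +5 new -> 7 infected
Step 2: +9 new -> 16 infected
Step 3: +7 new -> 23 infected
Step 4: +9 new -> 32 infected
Step 5: +6 new -> 38 infected
Step 6: +6 new -> 44 infected
Step 7: +2 new -> 46 infected
Step 8: +2 new -> 48 infected
Step 9: +0 new -> 48 infected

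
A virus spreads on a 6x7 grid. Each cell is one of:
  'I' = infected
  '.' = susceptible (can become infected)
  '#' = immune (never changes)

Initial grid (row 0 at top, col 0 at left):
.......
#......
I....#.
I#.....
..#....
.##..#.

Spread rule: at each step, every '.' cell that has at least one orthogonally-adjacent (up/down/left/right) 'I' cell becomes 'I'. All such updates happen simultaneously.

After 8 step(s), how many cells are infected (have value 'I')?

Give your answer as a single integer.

Step 0 (initial): 2 infected
Step 1: +2 new -> 4 infected
Step 2: +4 new -> 8 infected
Step 3: +4 new -> 12 infected
Step 4: +5 new -> 17 infected
Step 5: +4 new -> 21 infected
Step 6: +5 new -> 26 infected
Step 7: +5 new -> 31 infected
Step 8: +3 new -> 34 infected

Answer: 34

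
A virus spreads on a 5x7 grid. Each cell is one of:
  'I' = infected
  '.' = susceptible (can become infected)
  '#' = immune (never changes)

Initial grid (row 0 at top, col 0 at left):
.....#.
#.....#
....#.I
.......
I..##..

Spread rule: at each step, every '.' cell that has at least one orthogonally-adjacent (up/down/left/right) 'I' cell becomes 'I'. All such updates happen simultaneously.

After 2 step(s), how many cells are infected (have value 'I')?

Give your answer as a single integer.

Answer: 12

Derivation:
Step 0 (initial): 2 infected
Step 1: +4 new -> 6 infected
Step 2: +6 new -> 12 infected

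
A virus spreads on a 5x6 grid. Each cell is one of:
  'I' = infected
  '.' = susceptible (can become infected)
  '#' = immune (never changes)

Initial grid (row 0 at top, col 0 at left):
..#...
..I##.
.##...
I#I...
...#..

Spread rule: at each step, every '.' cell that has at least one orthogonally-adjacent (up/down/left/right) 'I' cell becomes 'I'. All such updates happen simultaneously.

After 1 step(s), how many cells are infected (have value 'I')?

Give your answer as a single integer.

Answer: 8

Derivation:
Step 0 (initial): 3 infected
Step 1: +5 new -> 8 infected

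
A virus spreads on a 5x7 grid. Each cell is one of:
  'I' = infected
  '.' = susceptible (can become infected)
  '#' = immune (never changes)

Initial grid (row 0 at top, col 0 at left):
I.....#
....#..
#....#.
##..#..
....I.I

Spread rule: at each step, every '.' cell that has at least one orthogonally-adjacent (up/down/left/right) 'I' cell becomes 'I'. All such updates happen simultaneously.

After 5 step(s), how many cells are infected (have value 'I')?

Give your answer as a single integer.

Step 0 (initial): 3 infected
Step 1: +5 new -> 8 infected
Step 2: +6 new -> 14 infected
Step 3: +7 new -> 21 infected
Step 4: +6 new -> 27 infected
Step 5: +1 new -> 28 infected

Answer: 28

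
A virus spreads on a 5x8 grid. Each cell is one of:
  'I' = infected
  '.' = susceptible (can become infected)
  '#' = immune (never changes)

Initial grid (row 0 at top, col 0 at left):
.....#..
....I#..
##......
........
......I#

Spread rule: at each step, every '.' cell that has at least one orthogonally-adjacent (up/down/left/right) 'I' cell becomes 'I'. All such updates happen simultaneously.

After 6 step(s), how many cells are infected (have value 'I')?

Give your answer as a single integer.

Answer: 35

Derivation:
Step 0 (initial): 2 infected
Step 1: +5 new -> 7 infected
Step 2: +9 new -> 16 infected
Step 3: +7 new -> 23 infected
Step 4: +6 new -> 29 infected
Step 5: +4 new -> 33 infected
Step 6: +2 new -> 35 infected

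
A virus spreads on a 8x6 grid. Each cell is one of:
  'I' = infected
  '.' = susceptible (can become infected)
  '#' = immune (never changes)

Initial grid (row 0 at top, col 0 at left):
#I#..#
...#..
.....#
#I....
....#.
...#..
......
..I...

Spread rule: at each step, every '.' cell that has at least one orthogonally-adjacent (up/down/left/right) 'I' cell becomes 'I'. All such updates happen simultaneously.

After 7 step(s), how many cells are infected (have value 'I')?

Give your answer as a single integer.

Answer: 40

Derivation:
Step 0 (initial): 3 infected
Step 1: +7 new -> 10 infected
Step 2: +13 new -> 23 infected
Step 3: +7 new -> 30 infected
Step 4: +4 new -> 34 infected
Step 5: +3 new -> 37 infected
Step 6: +2 new -> 39 infected
Step 7: +1 new -> 40 infected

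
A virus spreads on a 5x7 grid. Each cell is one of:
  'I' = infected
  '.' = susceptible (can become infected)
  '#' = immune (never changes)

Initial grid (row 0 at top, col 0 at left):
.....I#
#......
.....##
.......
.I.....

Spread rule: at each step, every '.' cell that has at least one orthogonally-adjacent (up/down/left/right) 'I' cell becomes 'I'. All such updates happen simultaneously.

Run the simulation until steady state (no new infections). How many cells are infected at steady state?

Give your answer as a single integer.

Answer: 31

Derivation:
Step 0 (initial): 2 infected
Step 1: +5 new -> 7 infected
Step 2: +7 new -> 14 infected
Step 3: +8 new -> 22 infected
Step 4: +5 new -> 27 infected
Step 5: +3 new -> 30 infected
Step 6: +1 new -> 31 infected
Step 7: +0 new -> 31 infected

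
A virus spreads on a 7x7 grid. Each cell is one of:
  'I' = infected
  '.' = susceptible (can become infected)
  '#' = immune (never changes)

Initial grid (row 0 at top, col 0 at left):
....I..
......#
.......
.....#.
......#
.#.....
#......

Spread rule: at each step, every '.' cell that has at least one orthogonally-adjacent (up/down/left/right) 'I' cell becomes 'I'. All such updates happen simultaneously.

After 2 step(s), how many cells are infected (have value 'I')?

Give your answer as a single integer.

Step 0 (initial): 1 infected
Step 1: +3 new -> 4 infected
Step 2: +5 new -> 9 infected

Answer: 9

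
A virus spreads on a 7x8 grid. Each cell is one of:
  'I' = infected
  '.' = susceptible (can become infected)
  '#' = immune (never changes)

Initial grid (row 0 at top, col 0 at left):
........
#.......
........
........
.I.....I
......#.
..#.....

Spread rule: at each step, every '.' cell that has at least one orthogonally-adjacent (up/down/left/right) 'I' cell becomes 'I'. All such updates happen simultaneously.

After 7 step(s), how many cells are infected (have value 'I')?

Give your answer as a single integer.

Answer: 53

Derivation:
Step 0 (initial): 2 infected
Step 1: +7 new -> 9 infected
Step 2: +11 new -> 20 infected
Step 3: +12 new -> 32 infected
Step 4: +10 new -> 42 infected
Step 5: +7 new -> 49 infected
Step 6: +3 new -> 52 infected
Step 7: +1 new -> 53 infected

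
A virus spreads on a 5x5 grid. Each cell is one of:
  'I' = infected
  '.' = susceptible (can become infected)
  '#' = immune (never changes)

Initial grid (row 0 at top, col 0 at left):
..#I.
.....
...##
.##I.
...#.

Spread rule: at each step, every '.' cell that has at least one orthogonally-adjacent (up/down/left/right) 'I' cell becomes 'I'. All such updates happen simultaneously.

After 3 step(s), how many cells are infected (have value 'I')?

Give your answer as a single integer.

Answer: 10

Derivation:
Step 0 (initial): 2 infected
Step 1: +3 new -> 5 infected
Step 2: +3 new -> 8 infected
Step 3: +2 new -> 10 infected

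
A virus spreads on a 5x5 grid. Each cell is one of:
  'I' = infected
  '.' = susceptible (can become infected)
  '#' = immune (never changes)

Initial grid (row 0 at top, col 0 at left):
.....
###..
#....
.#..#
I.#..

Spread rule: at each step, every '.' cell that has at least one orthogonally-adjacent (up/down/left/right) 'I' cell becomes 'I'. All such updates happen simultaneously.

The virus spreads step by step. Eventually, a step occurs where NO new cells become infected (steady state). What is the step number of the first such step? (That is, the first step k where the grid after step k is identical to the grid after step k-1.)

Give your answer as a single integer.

Answer: 2

Derivation:
Step 0 (initial): 1 infected
Step 1: +2 new -> 3 infected
Step 2: +0 new -> 3 infected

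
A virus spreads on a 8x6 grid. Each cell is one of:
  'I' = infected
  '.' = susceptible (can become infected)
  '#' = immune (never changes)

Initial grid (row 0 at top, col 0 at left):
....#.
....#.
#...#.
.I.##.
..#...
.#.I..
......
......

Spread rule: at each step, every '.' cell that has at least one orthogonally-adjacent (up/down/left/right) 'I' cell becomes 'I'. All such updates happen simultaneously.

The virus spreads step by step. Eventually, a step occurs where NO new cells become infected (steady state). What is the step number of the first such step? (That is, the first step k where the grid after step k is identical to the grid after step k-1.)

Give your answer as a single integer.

Step 0 (initial): 2 infected
Step 1: +8 new -> 10 infected
Step 2: +8 new -> 18 infected
Step 3: +10 new -> 28 infected
Step 4: +7 new -> 35 infected
Step 5: +3 new -> 38 infected
Step 6: +1 new -> 39 infected
Step 7: +1 new -> 40 infected
Step 8: +0 new -> 40 infected

Answer: 8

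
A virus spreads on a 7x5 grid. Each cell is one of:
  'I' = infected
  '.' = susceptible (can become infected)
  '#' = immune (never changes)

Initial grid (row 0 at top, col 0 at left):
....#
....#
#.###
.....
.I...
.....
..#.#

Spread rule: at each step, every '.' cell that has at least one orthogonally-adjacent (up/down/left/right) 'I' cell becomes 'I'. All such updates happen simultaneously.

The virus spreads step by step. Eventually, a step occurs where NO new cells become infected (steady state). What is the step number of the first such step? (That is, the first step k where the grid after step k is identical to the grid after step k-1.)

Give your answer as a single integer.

Step 0 (initial): 1 infected
Step 1: +4 new -> 5 infected
Step 2: +7 new -> 12 infected
Step 3: +5 new -> 17 infected
Step 4: +6 new -> 23 infected
Step 5: +3 new -> 26 infected
Step 6: +1 new -> 27 infected
Step 7: +0 new -> 27 infected

Answer: 7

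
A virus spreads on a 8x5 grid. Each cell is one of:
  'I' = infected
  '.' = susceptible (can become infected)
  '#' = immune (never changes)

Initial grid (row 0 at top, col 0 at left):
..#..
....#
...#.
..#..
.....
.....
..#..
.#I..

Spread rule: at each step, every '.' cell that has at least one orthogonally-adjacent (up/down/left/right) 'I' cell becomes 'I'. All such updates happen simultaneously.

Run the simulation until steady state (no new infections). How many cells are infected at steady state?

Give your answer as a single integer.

Answer: 34

Derivation:
Step 0 (initial): 1 infected
Step 1: +1 new -> 2 infected
Step 2: +2 new -> 4 infected
Step 3: +2 new -> 6 infected
Step 4: +3 new -> 9 infected
Step 5: +4 new -> 13 infected
Step 6: +4 new -> 17 infected
Step 7: +4 new -> 21 infected
Step 8: +3 new -> 24 infected
Step 9: +3 new -> 27 infected
Step 10: +3 new -> 30 infected
Step 11: +2 new -> 32 infected
Step 12: +1 new -> 33 infected
Step 13: +1 new -> 34 infected
Step 14: +0 new -> 34 infected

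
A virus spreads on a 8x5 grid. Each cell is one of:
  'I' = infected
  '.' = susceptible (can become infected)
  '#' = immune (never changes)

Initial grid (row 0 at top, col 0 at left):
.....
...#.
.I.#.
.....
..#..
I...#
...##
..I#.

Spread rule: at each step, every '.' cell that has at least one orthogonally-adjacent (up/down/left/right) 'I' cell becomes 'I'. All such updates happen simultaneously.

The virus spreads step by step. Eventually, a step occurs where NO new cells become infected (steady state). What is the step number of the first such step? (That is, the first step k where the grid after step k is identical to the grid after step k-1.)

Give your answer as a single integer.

Answer: 7

Derivation:
Step 0 (initial): 3 infected
Step 1: +9 new -> 12 infected
Step 2: +9 new -> 21 infected
Step 3: +4 new -> 25 infected
Step 4: +3 new -> 28 infected
Step 5: +3 new -> 31 infected
Step 6: +1 new -> 32 infected
Step 7: +0 new -> 32 infected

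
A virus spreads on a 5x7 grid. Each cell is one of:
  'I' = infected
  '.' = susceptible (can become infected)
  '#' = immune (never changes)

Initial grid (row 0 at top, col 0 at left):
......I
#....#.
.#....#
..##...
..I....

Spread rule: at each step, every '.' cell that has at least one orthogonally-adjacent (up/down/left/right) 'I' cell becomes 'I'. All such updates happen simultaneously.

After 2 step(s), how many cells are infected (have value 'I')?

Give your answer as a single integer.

Step 0 (initial): 2 infected
Step 1: +4 new -> 6 infected
Step 2: +4 new -> 10 infected

Answer: 10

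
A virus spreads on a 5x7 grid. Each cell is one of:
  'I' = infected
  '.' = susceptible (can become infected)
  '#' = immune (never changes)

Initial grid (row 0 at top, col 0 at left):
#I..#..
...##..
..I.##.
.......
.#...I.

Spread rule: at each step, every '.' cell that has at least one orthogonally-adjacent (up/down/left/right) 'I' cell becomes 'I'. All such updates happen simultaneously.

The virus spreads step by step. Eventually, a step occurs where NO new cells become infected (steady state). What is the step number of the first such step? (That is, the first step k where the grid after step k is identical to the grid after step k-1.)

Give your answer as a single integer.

Step 0 (initial): 3 infected
Step 1: +9 new -> 12 infected
Step 2: +9 new -> 21 infected
Step 3: +2 new -> 23 infected
Step 4: +2 new -> 25 infected
Step 5: +2 new -> 27 infected
Step 6: +1 new -> 28 infected
Step 7: +0 new -> 28 infected

Answer: 7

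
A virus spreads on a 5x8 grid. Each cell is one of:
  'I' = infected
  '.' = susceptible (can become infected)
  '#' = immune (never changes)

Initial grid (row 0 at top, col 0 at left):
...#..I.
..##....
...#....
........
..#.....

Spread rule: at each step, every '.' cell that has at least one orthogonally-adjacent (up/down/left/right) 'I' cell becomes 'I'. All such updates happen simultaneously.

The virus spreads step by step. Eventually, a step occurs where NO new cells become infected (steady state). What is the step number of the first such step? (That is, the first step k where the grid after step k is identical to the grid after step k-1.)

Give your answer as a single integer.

Answer: 13

Derivation:
Step 0 (initial): 1 infected
Step 1: +3 new -> 4 infected
Step 2: +4 new -> 8 infected
Step 3: +4 new -> 12 infected
Step 4: +4 new -> 16 infected
Step 5: +3 new -> 19 infected
Step 6: +2 new -> 21 infected
Step 7: +2 new -> 23 infected
Step 8: +2 new -> 25 infected
Step 9: +3 new -> 28 infected
Step 10: +3 new -> 31 infected
Step 11: +2 new -> 33 infected
Step 12: +2 new -> 35 infected
Step 13: +0 new -> 35 infected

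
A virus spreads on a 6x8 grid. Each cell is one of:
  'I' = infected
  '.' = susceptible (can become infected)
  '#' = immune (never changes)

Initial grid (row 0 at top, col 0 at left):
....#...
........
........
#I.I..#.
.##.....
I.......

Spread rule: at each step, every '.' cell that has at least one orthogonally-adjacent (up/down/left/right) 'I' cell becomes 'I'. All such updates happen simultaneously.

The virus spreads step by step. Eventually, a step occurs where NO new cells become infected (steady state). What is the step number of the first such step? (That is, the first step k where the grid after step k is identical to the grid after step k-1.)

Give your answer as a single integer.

Step 0 (initial): 3 infected
Step 1: +7 new -> 10 infected
Step 2: +9 new -> 19 infected
Step 3: +8 new -> 27 infected
Step 4: +6 new -> 33 infected
Step 5: +5 new -> 38 infected
Step 6: +4 new -> 42 infected
Step 7: +1 new -> 43 infected
Step 8: +0 new -> 43 infected

Answer: 8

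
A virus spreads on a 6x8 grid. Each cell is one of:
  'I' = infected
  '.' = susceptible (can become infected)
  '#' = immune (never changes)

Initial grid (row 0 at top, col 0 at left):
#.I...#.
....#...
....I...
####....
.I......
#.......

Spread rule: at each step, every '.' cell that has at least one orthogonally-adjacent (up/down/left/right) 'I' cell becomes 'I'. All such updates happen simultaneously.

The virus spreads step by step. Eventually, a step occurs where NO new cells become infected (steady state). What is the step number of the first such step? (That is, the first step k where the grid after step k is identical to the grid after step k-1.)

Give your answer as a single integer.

Answer: 7

Derivation:
Step 0 (initial): 3 infected
Step 1: +9 new -> 12 infected
Step 2: +10 new -> 22 infected
Step 3: +9 new -> 31 infected
Step 4: +5 new -> 36 infected
Step 5: +3 new -> 39 infected
Step 6: +1 new -> 40 infected
Step 7: +0 new -> 40 infected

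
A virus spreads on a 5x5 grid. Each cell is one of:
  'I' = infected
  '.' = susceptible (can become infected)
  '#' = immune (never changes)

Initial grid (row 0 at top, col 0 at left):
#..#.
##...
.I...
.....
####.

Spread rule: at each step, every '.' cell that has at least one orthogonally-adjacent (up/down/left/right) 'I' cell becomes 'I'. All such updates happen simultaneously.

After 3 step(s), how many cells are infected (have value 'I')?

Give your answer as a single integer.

Answer: 12

Derivation:
Step 0 (initial): 1 infected
Step 1: +3 new -> 4 infected
Step 2: +4 new -> 8 infected
Step 3: +4 new -> 12 infected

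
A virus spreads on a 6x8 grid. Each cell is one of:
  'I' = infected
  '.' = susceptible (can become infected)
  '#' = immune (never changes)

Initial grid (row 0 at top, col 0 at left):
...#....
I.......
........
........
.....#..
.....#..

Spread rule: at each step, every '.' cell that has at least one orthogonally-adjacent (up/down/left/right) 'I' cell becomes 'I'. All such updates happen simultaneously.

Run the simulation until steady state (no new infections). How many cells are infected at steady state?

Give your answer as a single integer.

Answer: 45

Derivation:
Step 0 (initial): 1 infected
Step 1: +3 new -> 4 infected
Step 2: +4 new -> 8 infected
Step 3: +5 new -> 13 infected
Step 4: +5 new -> 18 infected
Step 5: +6 new -> 24 infected
Step 6: +6 new -> 30 infected
Step 7: +6 new -> 36 infected
Step 8: +4 new -> 40 infected
Step 9: +2 new -> 42 infected
Step 10: +2 new -> 44 infected
Step 11: +1 new -> 45 infected
Step 12: +0 new -> 45 infected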